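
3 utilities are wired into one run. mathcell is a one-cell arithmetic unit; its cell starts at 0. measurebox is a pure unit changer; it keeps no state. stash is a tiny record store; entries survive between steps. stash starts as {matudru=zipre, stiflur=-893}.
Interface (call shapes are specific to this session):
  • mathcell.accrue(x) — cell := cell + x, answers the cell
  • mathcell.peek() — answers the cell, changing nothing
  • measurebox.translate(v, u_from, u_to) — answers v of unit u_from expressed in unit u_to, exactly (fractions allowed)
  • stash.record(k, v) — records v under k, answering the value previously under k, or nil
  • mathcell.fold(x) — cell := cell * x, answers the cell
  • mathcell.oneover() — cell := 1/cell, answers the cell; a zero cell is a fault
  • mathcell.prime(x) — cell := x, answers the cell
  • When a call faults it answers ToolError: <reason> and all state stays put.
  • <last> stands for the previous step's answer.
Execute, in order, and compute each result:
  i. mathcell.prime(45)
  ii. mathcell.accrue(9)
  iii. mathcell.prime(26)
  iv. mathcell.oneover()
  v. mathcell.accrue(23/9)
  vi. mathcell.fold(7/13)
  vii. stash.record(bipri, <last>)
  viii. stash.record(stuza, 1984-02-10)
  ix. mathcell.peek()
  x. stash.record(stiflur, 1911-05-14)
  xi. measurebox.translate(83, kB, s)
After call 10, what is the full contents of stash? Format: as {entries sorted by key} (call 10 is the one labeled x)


Do: mathcell.prime[x=45]
See: 45
Do: mathcell.accrue[x=9]
See: 54
Do: mathcell.prime[x=26]
See: 26
Do: mathcell.oneover[]
See: 1/26
Do: mathcell.accrue[x=23/9]
See: 607/234
Do: mathcell.fold[x=7/13]
See: 4249/3042
Do: stash.record[k=bipri; v=<last>]
See: nil
Do: stash.record[k=stuza; v=1984-02-10]
See: nil
Do: mathcell.peek[]
See: 4249/3042
Do: stash.record[k=stiflur; v=1911-05-14]
See: -893
Do: measurebox.translate[v=83; u_from=kB; u_to=s]
See: ToolError: incompatible units

Answer: {bipri=4249/3042, matudru=zipre, stiflur=1911-05-14, stuza=1984-02-10}


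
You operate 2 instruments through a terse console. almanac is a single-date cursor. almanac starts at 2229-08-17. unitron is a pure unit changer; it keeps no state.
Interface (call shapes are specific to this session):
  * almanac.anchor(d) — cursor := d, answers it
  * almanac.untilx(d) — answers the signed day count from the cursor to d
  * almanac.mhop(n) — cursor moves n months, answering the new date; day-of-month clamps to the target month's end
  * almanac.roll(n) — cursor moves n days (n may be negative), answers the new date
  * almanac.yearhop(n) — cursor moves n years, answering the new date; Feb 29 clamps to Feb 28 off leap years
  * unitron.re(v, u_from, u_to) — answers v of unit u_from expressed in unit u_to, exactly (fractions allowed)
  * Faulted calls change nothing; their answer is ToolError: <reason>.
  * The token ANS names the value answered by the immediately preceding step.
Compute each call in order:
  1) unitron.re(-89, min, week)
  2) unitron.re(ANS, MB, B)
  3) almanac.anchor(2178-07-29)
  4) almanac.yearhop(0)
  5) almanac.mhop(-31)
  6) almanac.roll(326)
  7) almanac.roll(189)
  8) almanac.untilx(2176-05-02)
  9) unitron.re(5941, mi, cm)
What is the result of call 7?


·→ unitron.re(v='-89', u_from='min', u_to='week')
·← -89/10080
·→ unitron.re(v='ANS', u_from='MB', u_to='B')
·← -556250/63
·→ almanac.anchor(d='2178-07-29')
·← 2178-07-29
·→ almanac.yearhop(n='0')
·← 2178-07-29
·→ almanac.mhop(n='-31')
·← 2175-12-29
·→ almanac.roll(n='326')
·← 2176-11-19
·→ almanac.roll(n='189')
·← 2177-05-27
·→ almanac.untilx(d='2176-05-02')
·← -390
·→ unitron.re(v='5941', u_from='mi', u_to='cm')
·← 4780556352/5

Answer: 2177-05-27


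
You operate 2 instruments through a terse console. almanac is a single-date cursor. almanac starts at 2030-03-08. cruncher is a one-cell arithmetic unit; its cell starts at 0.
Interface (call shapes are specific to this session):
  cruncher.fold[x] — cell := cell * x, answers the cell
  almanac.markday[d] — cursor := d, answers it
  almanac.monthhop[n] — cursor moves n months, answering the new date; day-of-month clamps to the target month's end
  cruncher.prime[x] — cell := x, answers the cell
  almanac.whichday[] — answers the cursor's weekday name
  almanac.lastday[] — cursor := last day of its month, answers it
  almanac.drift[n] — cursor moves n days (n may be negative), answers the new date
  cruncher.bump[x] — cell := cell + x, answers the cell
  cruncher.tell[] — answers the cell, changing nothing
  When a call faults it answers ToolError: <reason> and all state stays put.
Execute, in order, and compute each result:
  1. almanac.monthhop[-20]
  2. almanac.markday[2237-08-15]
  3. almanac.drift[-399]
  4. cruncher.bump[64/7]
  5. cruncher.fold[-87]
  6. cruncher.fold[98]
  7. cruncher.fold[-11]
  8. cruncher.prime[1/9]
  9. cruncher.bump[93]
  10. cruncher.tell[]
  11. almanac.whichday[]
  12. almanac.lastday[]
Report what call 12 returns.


% almanac.monthhop n='-20'
[out] 2028-07-08
% almanac.markday d='2237-08-15'
[out] 2237-08-15
% almanac.drift n='-399'
[out] 2236-07-12
% cruncher.bump x='64/7'
[out] 64/7
% cruncher.fold x='-87'
[out] -5568/7
% cruncher.fold x='98'
[out] -77952
% cruncher.fold x='-11'
[out] 857472
% cruncher.prime x='1/9'
[out] 1/9
% cruncher.bump x='93'
[out] 838/9
% cruncher.tell
[out] 838/9
% almanac.whichday
[out] Tuesday
% almanac.lastday
[out] 2236-07-31

Answer: 2236-07-31


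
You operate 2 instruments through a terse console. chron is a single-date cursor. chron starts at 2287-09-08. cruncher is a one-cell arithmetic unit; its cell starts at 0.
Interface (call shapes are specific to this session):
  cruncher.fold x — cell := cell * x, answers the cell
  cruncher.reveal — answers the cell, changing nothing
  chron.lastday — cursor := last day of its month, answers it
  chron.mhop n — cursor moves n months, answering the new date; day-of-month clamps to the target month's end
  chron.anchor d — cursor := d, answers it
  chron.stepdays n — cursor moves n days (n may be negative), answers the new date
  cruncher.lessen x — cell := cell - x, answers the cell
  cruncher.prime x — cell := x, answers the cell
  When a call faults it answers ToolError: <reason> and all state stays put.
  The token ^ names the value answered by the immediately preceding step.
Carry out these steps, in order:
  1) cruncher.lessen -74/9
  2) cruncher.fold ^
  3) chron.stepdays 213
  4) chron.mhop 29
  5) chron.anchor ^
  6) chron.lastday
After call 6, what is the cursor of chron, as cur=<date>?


Do: cruncher.lessen[x→-74/9]
See: 74/9
Do: cruncher.fold[x→^]
See: 5476/81
Do: chron.stepdays[n→213]
See: 2288-04-08
Do: chron.mhop[n→29]
See: 2290-09-08
Do: chron.anchor[d→^]
See: 2290-09-08
Do: chron.lastday[]
See: 2290-09-30

Answer: cur=2290-09-30


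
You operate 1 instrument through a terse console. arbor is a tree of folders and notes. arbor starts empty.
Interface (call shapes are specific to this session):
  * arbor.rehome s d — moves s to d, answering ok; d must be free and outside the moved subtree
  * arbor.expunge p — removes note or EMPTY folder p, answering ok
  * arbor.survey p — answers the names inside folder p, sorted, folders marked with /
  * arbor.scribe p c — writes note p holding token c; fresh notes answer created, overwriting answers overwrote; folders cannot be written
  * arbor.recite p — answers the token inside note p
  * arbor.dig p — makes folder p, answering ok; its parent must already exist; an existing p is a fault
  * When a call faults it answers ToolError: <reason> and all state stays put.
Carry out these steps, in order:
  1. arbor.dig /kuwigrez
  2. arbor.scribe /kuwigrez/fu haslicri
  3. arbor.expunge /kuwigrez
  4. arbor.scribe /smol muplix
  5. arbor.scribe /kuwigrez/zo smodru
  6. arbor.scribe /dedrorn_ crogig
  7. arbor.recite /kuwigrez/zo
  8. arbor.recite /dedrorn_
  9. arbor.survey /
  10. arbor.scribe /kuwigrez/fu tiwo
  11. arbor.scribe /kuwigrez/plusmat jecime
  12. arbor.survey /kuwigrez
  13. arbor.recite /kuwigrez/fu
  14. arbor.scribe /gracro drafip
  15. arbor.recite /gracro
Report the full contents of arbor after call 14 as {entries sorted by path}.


Answer: {dedrorn_=crogig, gracro=drafip, kuwigrez/, kuwigrez/fu=tiwo, kuwigrez/plusmat=jecime, kuwigrez/zo=smodru, smol=muplix}

Derivation:
I use arbor.dig on p: /kuwigrez, → ok.
I try arbor.scribe on p: /kuwigrez/fu, c: haslicri, giving created.
Calling arbor.expunge on p: /kuwigrez, giving ToolError: not empty.
Invoking arbor.scribe on p: /smol, c: muplix, and observe created.
Now I run arbor.scribe on p: /kuwigrez/zo, c: smodru, which returns created.
Invoking arbor.scribe on p: /dedrorn_, c: crogig, giving created.
Then arbor.recite on p: /kuwigrez/zo, → smodru.
I use arbor.recite on p: /dedrorn_, which returns crogig.
I run arbor.survey on p: /, — result: [dedrorn_, kuwigrez/, smol].
I run arbor.scribe on p: /kuwigrez/fu, c: tiwo: overwrote.
I call arbor.scribe on p: /kuwigrez/plusmat, c: jecime: created.
Now I run arbor.survey on p: /kuwigrez, and get [fu, plusmat, zo].
I try arbor.recite on p: /kuwigrez/fu, yielding tiwo.
Invoking arbor.scribe on p: /gracro, c: drafip, giving created.
Using arbor.recite on p: /gracro, giving drafip.


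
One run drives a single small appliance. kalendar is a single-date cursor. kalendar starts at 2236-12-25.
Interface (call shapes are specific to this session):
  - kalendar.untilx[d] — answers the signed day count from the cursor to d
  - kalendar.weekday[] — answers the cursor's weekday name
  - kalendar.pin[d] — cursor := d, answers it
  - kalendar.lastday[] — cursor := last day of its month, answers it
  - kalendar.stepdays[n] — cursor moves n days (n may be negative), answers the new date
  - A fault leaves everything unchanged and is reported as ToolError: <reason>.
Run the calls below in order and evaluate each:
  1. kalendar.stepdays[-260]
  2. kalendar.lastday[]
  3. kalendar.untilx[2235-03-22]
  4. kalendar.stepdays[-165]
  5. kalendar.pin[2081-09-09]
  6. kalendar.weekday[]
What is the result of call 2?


Invoking stepdays on n: -260, giving 2236-04-09.
I run lastday(), — result: 2236-04-30.
I call untilx on d: 2235-03-22, giving -405.
Now I run stepdays on n: -165, → 2235-11-17.
Then pin on d: 2081-09-09, and observe 2081-09-09.
I run weekday, and observe Tuesday.

Answer: 2236-04-30


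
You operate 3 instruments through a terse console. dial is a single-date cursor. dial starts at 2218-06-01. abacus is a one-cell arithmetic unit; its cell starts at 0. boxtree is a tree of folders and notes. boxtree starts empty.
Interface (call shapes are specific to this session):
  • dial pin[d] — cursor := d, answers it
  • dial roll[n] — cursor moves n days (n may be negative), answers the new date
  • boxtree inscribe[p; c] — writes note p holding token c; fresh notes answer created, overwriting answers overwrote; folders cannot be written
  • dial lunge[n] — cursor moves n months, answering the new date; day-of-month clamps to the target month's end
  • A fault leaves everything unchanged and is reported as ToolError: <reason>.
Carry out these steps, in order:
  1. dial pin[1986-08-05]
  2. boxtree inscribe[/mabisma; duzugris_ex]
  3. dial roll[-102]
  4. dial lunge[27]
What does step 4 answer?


Answer: 1988-07-25

Derivation:
% 1. dial pin(d=1986-08-05) == 1986-08-05
% 2. boxtree inscribe(p=/mabisma, c=duzugris_ex) == created
% 3. dial roll(n=-102) == 1986-04-25
% 4. dial lunge(n=27) == 1988-07-25


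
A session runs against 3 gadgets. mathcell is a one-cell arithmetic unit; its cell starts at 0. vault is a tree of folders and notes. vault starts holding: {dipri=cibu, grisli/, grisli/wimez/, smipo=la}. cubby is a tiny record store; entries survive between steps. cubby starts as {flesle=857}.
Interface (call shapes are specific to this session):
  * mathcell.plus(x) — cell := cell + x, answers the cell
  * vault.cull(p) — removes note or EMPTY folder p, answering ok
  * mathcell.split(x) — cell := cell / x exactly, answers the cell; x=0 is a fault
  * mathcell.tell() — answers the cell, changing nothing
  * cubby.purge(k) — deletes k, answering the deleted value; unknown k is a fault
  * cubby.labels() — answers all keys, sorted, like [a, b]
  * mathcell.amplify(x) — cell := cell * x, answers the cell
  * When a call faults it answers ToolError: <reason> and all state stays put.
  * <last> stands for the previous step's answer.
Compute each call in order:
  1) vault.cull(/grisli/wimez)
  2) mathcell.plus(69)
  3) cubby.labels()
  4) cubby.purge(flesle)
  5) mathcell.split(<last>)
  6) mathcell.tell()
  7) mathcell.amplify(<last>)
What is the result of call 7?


% vault.cull p: /grisli/wimez
= ok
% mathcell.plus x: 69
= 69
% cubby.labels
= [flesle]
% cubby.purge k: flesle
= 857
% mathcell.split x: <last>
= 69/857
% mathcell.tell
= 69/857
% mathcell.amplify x: <last>
= 4761/734449

Answer: 4761/734449


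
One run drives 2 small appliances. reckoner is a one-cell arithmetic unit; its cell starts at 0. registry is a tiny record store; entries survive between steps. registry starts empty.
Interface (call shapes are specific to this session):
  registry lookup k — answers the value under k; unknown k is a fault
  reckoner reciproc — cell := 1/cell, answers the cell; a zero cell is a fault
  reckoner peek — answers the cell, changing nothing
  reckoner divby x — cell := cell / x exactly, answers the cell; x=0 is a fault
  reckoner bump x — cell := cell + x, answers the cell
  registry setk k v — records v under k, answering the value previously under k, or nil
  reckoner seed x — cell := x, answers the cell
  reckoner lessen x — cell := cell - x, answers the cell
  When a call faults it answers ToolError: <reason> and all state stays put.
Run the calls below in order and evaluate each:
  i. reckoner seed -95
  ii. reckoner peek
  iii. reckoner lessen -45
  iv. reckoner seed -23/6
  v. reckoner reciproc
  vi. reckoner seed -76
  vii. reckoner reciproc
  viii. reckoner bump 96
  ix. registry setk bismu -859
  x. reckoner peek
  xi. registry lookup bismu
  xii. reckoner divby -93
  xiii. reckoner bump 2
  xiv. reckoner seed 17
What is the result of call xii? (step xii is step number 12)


Using reckoner seed with x='-95': -95.
Next I call reckoner peek(), which returns -95.
Now I run reckoner lessen with x='-45', which returns -50.
I run reckoner seed with x='-23/6': -23/6.
I call reckoner reciproc(), which returns -6/23.
I try reckoner seed with x='-76', which returns -76.
Next I call reckoner reciproc, which returns -1/76.
I use reckoner bump with x='96': 7295/76.
Then registry setk with k='bismu', v='-859', giving nil.
I run reckoner peek(), → 7295/76.
Next I call registry lookup with k='bismu', yielding -859.
Calling reckoner divby with x='-93', and observe -7295/7068.
I use reckoner bump with x='2', yielding 6841/7068.
I run reckoner seed with x='17', and observe 17.

Answer: -7295/7068


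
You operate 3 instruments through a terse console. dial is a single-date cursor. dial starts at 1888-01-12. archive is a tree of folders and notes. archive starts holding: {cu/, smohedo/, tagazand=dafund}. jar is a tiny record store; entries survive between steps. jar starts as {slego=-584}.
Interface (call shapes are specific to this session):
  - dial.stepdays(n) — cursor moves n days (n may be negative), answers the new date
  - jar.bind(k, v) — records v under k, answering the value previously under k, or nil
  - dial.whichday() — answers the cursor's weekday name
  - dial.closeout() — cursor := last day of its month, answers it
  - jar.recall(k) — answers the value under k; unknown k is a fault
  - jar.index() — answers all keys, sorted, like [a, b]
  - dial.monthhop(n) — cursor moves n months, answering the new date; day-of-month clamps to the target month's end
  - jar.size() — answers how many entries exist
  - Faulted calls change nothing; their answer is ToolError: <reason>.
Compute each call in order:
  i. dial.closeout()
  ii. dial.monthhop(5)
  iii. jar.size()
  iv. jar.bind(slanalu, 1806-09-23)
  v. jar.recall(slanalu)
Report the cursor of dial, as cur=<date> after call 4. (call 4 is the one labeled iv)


Answer: cur=1888-06-30

Derivation:
==> dial.closeout()
<== 1888-01-31
==> dial.monthhop(n→5)
<== 1888-06-30
==> jar.size()
<== 1
==> jar.bind(k→slanalu, v→1806-09-23)
<== nil
==> jar.recall(k→slanalu)
<== 1806-09-23


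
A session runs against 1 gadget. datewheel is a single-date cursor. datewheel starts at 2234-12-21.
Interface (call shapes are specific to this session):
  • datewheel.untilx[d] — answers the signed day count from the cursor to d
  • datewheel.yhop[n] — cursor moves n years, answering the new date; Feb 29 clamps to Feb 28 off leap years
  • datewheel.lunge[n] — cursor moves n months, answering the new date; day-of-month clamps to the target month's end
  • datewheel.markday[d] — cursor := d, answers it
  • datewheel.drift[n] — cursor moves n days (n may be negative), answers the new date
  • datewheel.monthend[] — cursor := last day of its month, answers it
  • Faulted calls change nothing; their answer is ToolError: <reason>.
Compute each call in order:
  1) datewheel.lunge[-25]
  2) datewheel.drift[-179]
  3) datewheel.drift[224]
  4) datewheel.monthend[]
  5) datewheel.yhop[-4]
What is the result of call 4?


Answer: 2233-01-31

Derivation:
-- datewheel.lunge(n=-25) : 2232-11-21
-- datewheel.drift(n=-179) : 2232-05-26
-- datewheel.drift(n=224) : 2233-01-05
-- datewheel.monthend() : 2233-01-31
-- datewheel.yhop(n=-4) : 2229-01-31


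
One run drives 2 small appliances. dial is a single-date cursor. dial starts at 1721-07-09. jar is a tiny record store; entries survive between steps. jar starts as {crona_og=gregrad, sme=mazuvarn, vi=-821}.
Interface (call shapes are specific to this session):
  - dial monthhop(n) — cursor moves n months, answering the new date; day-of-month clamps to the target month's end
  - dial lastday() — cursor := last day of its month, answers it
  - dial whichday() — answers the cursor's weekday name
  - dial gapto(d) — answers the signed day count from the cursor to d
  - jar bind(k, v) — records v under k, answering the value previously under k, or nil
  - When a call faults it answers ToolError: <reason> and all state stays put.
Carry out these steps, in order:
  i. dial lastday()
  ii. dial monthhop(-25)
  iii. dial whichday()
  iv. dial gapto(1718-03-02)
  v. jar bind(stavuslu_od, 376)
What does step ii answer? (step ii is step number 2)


% 1. dial lastday() -> 1721-07-31
% 2. dial monthhop(n='-25') -> 1719-06-30
% 3. dial whichday() -> Friday
% 4. dial gapto(d='1718-03-02') -> -485
% 5. jar bind(k='stavuslu_od', v='376') -> nil

Answer: 1719-06-30


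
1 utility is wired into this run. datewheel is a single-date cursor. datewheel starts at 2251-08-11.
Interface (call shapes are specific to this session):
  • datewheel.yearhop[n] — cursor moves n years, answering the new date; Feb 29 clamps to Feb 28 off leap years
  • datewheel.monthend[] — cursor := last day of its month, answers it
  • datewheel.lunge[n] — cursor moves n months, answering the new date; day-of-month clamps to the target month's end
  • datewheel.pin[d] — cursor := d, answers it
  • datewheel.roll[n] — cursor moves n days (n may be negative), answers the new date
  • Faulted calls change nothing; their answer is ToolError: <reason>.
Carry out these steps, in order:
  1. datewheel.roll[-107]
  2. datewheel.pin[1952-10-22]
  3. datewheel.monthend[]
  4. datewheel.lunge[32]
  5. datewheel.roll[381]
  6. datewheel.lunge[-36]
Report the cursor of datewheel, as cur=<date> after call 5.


>> datewheel.roll(n: -107)
<< 2251-04-26
>> datewheel.pin(d: 1952-10-22)
<< 1952-10-22
>> datewheel.monthend()
<< 1952-10-31
>> datewheel.lunge(n: 32)
<< 1955-06-30
>> datewheel.roll(n: 381)
<< 1956-07-15
>> datewheel.lunge(n: -36)
<< 1953-07-15

Answer: cur=1956-07-15


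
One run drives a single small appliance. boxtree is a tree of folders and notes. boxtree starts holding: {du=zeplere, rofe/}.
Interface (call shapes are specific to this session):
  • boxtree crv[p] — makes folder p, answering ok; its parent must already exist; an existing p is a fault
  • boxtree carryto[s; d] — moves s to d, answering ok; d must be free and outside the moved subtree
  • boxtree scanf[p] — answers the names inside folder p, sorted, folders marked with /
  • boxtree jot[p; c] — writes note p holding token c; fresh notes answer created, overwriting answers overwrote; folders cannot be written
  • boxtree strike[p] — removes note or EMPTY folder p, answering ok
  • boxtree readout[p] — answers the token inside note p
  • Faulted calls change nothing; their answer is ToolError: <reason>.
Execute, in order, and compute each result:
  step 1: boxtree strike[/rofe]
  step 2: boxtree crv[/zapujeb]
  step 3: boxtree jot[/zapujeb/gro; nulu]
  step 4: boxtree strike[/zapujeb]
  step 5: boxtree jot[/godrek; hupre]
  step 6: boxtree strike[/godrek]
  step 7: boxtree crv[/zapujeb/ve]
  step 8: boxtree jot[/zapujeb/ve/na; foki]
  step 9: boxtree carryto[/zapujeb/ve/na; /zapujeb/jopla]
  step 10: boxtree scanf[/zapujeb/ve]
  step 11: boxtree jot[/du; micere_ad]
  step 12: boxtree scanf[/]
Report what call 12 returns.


Answer: [du, zapujeb/]

Derivation:
I call boxtree strike on p→/rofe, yielding ok.
Now I run boxtree crv on p→/zapujeb: ok.
I try boxtree jot on p→/zapujeb/gro, c→nulu, and see created.
I use boxtree strike on p→/zapujeb, and see ToolError: not empty.
I call boxtree jot on p→/godrek, c→hupre, yielding created.
I run boxtree strike on p→/godrek, — result: ok.
Now I run boxtree crv on p→/zapujeb/ve: ok.
Invoking boxtree jot on p→/zapujeb/ve/na, c→foki, and see created.
Next I call boxtree carryto on s→/zapujeb/ve/na, d→/zapujeb/jopla: ok.
Using boxtree scanf on p→/zapujeb/ve, yielding [].
I try boxtree jot on p→/du, c→micere_ad, which returns overwrote.
I call boxtree scanf on p→/, — result: [du, zapujeb/].


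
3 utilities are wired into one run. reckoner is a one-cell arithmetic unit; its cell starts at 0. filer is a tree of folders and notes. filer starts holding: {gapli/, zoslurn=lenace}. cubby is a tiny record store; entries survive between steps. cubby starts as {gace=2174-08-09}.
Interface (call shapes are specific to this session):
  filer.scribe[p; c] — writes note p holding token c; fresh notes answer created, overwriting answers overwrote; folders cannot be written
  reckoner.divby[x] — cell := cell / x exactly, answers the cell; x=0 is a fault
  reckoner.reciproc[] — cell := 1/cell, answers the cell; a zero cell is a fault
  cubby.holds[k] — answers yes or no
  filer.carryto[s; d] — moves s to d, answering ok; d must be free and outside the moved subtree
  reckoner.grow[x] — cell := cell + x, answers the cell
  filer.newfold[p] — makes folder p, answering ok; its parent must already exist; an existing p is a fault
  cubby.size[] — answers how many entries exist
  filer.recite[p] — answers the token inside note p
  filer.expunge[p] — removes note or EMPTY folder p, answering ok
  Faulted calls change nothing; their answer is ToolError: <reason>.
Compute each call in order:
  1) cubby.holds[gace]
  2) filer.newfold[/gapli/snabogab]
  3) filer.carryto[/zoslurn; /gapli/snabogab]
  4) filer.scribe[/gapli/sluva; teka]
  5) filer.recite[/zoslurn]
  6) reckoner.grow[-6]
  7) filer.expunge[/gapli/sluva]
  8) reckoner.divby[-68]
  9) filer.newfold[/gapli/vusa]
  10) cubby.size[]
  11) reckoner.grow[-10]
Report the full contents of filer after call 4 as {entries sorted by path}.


Answer: {gapli/, gapli/sluva=teka, gapli/snabogab/, zoslurn=lenace}

Derivation:
-- cubby.holds(k=gace) ~> yes
-- filer.newfold(p=/gapli/snabogab) ~> ok
-- filer.carryto(s=/zoslurn, d=/gapli/snabogab) ~> ToolError: exists
-- filer.scribe(p=/gapli/sluva, c=teka) ~> created
-- filer.recite(p=/zoslurn) ~> lenace
-- reckoner.grow(x=-6) ~> -6
-- filer.expunge(p=/gapli/sluva) ~> ok
-- reckoner.divby(x=-68) ~> 3/34
-- filer.newfold(p=/gapli/vusa) ~> ok
-- cubby.size() ~> 1
-- reckoner.grow(x=-10) ~> -337/34


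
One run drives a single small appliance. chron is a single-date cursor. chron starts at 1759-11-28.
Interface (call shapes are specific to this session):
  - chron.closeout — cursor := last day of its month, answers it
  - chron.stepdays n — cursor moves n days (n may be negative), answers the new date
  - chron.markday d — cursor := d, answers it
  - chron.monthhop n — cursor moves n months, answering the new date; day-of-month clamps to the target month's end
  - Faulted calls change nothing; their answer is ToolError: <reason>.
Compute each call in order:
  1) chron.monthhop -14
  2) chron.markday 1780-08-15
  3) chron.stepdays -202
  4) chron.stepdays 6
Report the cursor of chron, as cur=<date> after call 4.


Answer: cur=1780-02-01

Derivation:
I try monthhop using n→-14, yielding 1758-09-28.
I call markday using d→1780-08-15, and see 1780-08-15.
I use stepdays using n→-202, and observe 1780-01-26.
Now I run stepdays using n→6, which returns 1780-02-01.


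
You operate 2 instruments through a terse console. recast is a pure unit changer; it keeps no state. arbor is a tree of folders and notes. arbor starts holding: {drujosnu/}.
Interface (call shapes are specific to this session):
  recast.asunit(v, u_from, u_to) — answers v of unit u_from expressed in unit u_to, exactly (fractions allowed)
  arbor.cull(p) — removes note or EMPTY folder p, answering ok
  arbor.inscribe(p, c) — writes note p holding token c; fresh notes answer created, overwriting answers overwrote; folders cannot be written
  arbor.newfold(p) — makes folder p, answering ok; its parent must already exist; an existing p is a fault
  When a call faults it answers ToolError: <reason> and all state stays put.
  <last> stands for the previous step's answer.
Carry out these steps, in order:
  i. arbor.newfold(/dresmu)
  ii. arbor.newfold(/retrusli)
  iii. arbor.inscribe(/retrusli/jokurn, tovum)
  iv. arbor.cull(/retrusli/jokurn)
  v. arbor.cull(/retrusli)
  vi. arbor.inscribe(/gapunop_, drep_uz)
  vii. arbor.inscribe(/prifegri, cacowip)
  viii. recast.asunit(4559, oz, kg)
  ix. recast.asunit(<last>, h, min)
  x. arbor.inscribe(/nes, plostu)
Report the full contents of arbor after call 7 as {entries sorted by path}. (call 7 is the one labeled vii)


Answer: {dresmu/, drujosnu/, gapunop_=drep_uz, prifegri=cacowip}

Derivation:
;; 1. arbor.newfold(p='/dresmu') ~> ok
;; 2. arbor.newfold(p='/retrusli') ~> ok
;; 3. arbor.inscribe(p='/retrusli/jokurn', c='tovum') ~> created
;; 4. arbor.cull(p='/retrusli/jokurn') ~> ok
;; 5. arbor.cull(p='/retrusli') ~> ok
;; 6. arbor.inscribe(p='/gapunop_', c='drep_uz') ~> created
;; 7. arbor.inscribe(p='/prifegri', c='cacowip') ~> created
;; 8. recast.asunit(v='4559', u_from='oz', u_to='kg') ~> 206792761483/1600000000
;; 9. recast.asunit(v='<last>', u_from='h', u_to='min') ~> 620378284449/80000000
;; 10. arbor.inscribe(p='/nes', c='plostu') ~> created


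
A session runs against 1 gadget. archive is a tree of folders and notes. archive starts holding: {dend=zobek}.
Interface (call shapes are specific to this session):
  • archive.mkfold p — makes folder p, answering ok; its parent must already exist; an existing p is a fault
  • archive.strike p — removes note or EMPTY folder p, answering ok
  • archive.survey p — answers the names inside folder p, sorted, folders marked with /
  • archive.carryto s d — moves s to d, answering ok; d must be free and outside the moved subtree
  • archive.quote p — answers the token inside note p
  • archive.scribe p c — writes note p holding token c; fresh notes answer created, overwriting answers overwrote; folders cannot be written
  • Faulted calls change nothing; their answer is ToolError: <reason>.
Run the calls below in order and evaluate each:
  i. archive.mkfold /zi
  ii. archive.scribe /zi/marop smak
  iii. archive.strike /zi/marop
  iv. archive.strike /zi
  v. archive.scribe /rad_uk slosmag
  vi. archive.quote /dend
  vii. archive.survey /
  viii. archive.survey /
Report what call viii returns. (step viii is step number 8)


Answer: [dend, rad_uk]

Derivation:
==> mkfold(p: /zi)
<== ok
==> scribe(p: /zi/marop, c: smak)
<== created
==> strike(p: /zi/marop)
<== ok
==> strike(p: /zi)
<== ok
==> scribe(p: /rad_uk, c: slosmag)
<== created
==> quote(p: /dend)
<== zobek
==> survey(p: /)
<== [dend, rad_uk]
==> survey(p: /)
<== [dend, rad_uk]


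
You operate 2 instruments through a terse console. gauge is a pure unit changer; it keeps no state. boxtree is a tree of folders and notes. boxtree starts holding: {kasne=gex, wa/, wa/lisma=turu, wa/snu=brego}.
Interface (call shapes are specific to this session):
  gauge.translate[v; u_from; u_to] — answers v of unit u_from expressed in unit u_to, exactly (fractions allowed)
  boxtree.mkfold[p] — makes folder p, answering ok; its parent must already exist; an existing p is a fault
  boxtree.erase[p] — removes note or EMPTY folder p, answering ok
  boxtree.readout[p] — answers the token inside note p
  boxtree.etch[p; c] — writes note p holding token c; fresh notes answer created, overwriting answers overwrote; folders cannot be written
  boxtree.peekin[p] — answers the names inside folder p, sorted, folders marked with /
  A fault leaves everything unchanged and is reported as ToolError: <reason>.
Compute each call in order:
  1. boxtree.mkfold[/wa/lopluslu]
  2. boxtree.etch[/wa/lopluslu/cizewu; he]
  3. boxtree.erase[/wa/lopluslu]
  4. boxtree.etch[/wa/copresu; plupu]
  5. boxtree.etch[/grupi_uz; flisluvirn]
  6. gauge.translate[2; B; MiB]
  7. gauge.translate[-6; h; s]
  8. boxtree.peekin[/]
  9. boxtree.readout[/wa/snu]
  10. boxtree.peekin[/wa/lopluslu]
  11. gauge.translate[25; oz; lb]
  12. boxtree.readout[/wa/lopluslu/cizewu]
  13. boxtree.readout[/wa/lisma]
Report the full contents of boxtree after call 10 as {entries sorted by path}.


% boxtree.mkfold(/wa/lopluslu) : ok
% boxtree.etch(/wa/lopluslu/cizewu, he) : created
% boxtree.erase(/wa/lopluslu) : ToolError: not empty
% boxtree.etch(/wa/copresu, plupu) : created
% boxtree.etch(/grupi_uz, flisluvirn) : created
% gauge.translate(2, B, MiB) : 1/524288
% gauge.translate(-6, h, s) : -21600
% boxtree.peekin(/) : [grupi_uz, kasne, wa/]
% boxtree.readout(/wa/snu) : brego
% boxtree.peekin(/wa/lopluslu) : [cizewu]
% gauge.translate(25, oz, lb) : 25/16
% boxtree.readout(/wa/lopluslu/cizewu) : he
% boxtree.readout(/wa/lisma) : turu

Answer: {grupi_uz=flisluvirn, kasne=gex, wa/, wa/copresu=plupu, wa/lisma=turu, wa/lopluslu/, wa/lopluslu/cizewu=he, wa/snu=brego}


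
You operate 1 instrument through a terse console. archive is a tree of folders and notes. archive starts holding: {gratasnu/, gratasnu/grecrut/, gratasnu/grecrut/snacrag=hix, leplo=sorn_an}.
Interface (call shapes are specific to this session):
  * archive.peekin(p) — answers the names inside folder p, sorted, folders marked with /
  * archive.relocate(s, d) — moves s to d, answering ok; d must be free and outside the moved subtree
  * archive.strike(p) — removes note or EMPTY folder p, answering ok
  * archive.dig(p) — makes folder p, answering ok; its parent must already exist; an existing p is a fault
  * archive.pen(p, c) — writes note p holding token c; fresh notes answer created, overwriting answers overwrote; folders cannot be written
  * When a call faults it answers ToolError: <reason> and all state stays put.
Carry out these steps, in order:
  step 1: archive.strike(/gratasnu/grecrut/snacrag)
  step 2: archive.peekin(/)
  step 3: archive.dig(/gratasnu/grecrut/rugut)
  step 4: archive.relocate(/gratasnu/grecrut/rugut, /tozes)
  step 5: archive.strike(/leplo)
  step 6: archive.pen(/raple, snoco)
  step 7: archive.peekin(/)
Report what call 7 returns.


Answer: [gratasnu/, raple, tozes/]

Derivation:
Now I run archive.strike on p=/gratasnu/grecrut/snacrag, which returns ok.
I try archive.peekin on p=/, → [gratasnu/, leplo].
I use archive.dig on p=/gratasnu/grecrut/rugut, and observe ok.
Invoking archive.relocate on s=/gratasnu/grecrut/rugut, d=/tozes, and get ok.
I call archive.strike on p=/leplo: ok.
I use archive.pen on p=/raple, c=snoco, giving created.
Invoking archive.peekin on p=/, and observe [gratasnu/, raple, tozes/].


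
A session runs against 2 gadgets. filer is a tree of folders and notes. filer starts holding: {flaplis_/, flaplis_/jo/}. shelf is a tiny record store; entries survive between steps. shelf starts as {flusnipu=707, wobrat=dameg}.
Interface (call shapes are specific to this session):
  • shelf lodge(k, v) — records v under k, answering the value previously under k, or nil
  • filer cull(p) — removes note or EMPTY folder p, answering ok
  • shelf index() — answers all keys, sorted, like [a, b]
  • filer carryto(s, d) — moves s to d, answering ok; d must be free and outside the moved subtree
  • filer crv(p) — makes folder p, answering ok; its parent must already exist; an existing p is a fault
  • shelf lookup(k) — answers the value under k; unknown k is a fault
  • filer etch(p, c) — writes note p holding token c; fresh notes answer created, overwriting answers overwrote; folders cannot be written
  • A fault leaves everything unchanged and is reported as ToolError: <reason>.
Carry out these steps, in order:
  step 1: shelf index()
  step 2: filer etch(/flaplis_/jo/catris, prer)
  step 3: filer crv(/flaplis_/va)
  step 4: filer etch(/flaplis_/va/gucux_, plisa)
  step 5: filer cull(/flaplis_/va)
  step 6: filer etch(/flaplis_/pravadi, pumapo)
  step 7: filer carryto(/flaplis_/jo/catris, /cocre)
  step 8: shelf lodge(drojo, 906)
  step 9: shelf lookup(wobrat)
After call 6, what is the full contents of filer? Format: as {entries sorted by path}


→ shelf index()
← [flusnipu, wobrat]
→ filer etch(/flaplis_/jo/catris, prer)
← created
→ filer crv(/flaplis_/va)
← ok
→ filer etch(/flaplis_/va/gucux_, plisa)
← created
→ filer cull(/flaplis_/va)
← ToolError: not empty
→ filer etch(/flaplis_/pravadi, pumapo)
← created
→ filer carryto(/flaplis_/jo/catris, /cocre)
← ok
→ shelf lodge(drojo, 906)
← nil
→ shelf lookup(wobrat)
← dameg

Answer: {flaplis_/, flaplis_/jo/, flaplis_/jo/catris=prer, flaplis_/pravadi=pumapo, flaplis_/va/, flaplis_/va/gucux_=plisa}


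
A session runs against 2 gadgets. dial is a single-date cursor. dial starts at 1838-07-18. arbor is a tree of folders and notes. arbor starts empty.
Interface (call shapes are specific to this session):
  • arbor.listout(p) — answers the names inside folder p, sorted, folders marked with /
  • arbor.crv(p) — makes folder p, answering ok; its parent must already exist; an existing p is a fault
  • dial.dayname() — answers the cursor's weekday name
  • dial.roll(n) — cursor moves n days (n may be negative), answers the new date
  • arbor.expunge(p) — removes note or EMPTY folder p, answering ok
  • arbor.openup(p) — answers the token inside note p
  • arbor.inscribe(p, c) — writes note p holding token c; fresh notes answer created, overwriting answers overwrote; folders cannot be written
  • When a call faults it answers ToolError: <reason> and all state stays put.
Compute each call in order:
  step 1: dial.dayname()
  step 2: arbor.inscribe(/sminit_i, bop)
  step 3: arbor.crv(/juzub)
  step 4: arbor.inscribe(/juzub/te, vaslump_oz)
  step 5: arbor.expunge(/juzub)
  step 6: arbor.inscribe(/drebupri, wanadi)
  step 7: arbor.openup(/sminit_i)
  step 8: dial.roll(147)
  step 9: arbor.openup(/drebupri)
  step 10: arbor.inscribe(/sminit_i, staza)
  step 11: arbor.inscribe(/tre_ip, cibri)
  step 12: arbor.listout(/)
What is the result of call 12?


Answer: [drebupri, juzub/, sminit_i, tre_ip]

Derivation:
$ dial.dayname
:: Wednesday
$ arbor.inscribe p: /sminit_i c: bop
:: created
$ arbor.crv p: /juzub
:: ok
$ arbor.inscribe p: /juzub/te c: vaslump_oz
:: created
$ arbor.expunge p: /juzub
:: ToolError: not empty
$ arbor.inscribe p: /drebupri c: wanadi
:: created
$ arbor.openup p: /sminit_i
:: bop
$ dial.roll n: 147
:: 1838-12-12
$ arbor.openup p: /drebupri
:: wanadi
$ arbor.inscribe p: /sminit_i c: staza
:: overwrote
$ arbor.inscribe p: /tre_ip c: cibri
:: created
$ arbor.listout p: /
:: [drebupri, juzub/, sminit_i, tre_ip]


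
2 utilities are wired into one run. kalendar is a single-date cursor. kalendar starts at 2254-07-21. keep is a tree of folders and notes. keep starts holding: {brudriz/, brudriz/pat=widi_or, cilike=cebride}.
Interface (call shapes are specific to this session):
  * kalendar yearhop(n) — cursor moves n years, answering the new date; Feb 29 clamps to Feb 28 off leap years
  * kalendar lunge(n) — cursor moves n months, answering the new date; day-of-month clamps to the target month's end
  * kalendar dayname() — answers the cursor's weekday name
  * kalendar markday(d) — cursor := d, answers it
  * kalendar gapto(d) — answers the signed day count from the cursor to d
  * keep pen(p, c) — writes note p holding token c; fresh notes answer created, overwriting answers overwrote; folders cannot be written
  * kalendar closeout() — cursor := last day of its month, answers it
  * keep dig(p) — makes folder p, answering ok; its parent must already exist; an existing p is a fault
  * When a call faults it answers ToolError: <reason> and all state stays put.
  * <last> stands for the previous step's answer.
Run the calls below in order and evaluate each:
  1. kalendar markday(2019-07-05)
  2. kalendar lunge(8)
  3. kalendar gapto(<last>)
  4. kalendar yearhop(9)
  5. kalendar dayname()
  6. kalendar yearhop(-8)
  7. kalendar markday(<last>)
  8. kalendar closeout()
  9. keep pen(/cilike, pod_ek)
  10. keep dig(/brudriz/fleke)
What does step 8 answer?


Answer: 2021-03-31

Derivation:
# 1. kalendar markday(d: 2019-07-05) => 2019-07-05
# 2. kalendar lunge(n: 8) => 2020-03-05
# 3. kalendar gapto(d: <last>) => 0
# 4. kalendar yearhop(n: 9) => 2029-03-05
# 5. kalendar dayname() => Monday
# 6. kalendar yearhop(n: -8) => 2021-03-05
# 7. kalendar markday(d: <last>) => 2021-03-05
# 8. kalendar closeout() => 2021-03-31
# 9. keep pen(p: /cilike, c: pod_ek) => overwrote
# 10. keep dig(p: /brudriz/fleke) => ok


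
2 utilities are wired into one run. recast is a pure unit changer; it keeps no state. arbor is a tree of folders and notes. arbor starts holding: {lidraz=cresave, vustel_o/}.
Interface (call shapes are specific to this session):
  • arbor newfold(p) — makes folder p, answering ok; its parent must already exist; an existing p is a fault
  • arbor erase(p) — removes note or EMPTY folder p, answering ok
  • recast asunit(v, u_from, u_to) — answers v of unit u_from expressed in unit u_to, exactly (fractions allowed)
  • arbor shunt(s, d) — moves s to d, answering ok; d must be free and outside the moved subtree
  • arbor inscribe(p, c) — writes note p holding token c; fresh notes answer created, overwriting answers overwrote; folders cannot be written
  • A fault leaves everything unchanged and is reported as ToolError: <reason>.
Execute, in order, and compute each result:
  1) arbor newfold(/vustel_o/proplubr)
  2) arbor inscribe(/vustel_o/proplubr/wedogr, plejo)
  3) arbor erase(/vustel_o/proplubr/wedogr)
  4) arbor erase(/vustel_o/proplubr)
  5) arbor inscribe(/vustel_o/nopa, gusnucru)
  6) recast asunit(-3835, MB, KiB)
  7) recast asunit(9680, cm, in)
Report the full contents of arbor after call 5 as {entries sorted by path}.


# arbor newfold(p→/vustel_o/proplubr) => ok
# arbor inscribe(p→/vustel_o/proplubr/wedogr, c→plejo) => created
# arbor erase(p→/vustel_o/proplubr/wedogr) => ok
# arbor erase(p→/vustel_o/proplubr) => ok
# arbor inscribe(p→/vustel_o/nopa, c→gusnucru) => created
# recast asunit(v→-3835, u_from→MB, u_to→KiB) => -59921875/16
# recast asunit(v→9680, u_from→cm, u_to→in) => 484000/127

Answer: {lidraz=cresave, vustel_o/, vustel_o/nopa=gusnucru}


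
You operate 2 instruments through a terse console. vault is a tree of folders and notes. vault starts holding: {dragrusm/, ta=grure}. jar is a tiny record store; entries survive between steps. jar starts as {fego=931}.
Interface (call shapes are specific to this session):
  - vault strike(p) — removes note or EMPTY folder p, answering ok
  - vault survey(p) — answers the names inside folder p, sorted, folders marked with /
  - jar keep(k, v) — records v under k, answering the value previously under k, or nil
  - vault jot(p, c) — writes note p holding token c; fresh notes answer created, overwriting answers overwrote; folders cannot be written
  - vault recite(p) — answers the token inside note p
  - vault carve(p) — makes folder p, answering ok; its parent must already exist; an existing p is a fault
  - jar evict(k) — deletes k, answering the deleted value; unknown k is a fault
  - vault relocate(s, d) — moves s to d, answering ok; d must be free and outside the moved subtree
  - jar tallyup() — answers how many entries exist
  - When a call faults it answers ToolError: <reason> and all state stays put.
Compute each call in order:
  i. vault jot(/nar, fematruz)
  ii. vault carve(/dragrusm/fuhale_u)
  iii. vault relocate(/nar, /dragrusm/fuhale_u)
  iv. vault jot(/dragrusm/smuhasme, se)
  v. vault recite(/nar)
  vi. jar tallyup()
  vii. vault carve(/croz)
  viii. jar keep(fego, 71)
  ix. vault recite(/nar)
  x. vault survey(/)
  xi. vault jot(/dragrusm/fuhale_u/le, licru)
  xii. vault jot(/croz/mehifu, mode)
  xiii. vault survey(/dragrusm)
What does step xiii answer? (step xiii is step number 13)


Answer: [fuhale_u/, smuhasme]

Derivation:
==> vault jot(p: /nar, c: fematruz)
<== created
==> vault carve(p: /dragrusm/fuhale_u)
<== ok
==> vault relocate(s: /nar, d: /dragrusm/fuhale_u)
<== ToolError: exists
==> vault jot(p: /dragrusm/smuhasme, c: se)
<== created
==> vault recite(p: /nar)
<== fematruz
==> jar tallyup()
<== 1
==> vault carve(p: /croz)
<== ok
==> jar keep(k: fego, v: 71)
<== 931
==> vault recite(p: /nar)
<== fematruz
==> vault survey(p: /)
<== [croz/, dragrusm/, nar, ta]
==> vault jot(p: /dragrusm/fuhale_u/le, c: licru)
<== created
==> vault jot(p: /croz/mehifu, c: mode)
<== created
==> vault survey(p: /dragrusm)
<== [fuhale_u/, smuhasme]
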